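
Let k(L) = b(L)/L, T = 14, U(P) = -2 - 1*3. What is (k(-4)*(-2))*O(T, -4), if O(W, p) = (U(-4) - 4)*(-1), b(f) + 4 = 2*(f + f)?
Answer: -90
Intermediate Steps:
U(P) = -5 (U(P) = -2 - 3 = -5)
b(f) = -4 + 4*f (b(f) = -4 + 2*(f + f) = -4 + 2*(2*f) = -4 + 4*f)
k(L) = (-4 + 4*L)/L
O(W, p) = 9 (O(W, p) = (-5 - 4)*(-1) = -9*(-1) = 9)
(k(-4)*(-2))*O(T, -4) = ((4 - 4/(-4))*(-2))*9 = ((4 - 4*(-¼))*(-2))*9 = ((4 + 1)*(-2))*9 = (5*(-2))*9 = -10*9 = -90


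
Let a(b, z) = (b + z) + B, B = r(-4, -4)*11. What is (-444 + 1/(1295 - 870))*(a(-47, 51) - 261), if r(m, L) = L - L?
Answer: 48495643/425 ≈ 1.1411e+5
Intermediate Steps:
r(m, L) = 0
B = 0 (B = 0*11 = 0)
a(b, z) = b + z (a(b, z) = (b + z) + 0 = b + z)
(-444 + 1/(1295 - 870))*(a(-47, 51) - 261) = (-444 + 1/(1295 - 870))*((-47 + 51) - 261) = (-444 + 1/425)*(4 - 261) = (-444 + 1/425)*(-257) = -188699/425*(-257) = 48495643/425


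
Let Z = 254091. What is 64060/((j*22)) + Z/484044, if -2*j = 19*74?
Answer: -21593371/5969876 ≈ -3.6171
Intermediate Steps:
j = -703 (j = -19*74/2 = -1/2*1406 = -703)
64060/((j*22)) + Z/484044 = 64060/((-703*22)) + 254091/484044 = 64060/(-15466) + 254091*(1/484044) = 64060*(-1/15466) + 84697/161348 = -32030/7733 + 84697/161348 = -21593371/5969876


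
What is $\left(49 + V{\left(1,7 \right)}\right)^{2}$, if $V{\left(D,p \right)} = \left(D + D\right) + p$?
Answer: $3364$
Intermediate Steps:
$V{\left(D,p \right)} = p + 2 D$ ($V{\left(D,p \right)} = 2 D + p = p + 2 D$)
$\left(49 + V{\left(1,7 \right)}\right)^{2} = \left(49 + \left(7 + 2 \cdot 1\right)\right)^{2} = \left(49 + \left(7 + 2\right)\right)^{2} = \left(49 + 9\right)^{2} = 58^{2} = 3364$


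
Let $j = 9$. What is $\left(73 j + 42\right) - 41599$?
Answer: $-40900$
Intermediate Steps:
$\left(73 j + 42\right) - 41599 = \left(73 \cdot 9 + 42\right) - 41599 = \left(657 + 42\right) - 41599 = 699 - 41599 = -40900$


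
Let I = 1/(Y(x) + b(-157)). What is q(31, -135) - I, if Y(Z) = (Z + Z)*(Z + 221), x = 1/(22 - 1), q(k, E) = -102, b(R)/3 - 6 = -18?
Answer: -671943/6592 ≈ -101.93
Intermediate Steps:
b(R) = -36 (b(R) = 18 + 3*(-18) = 18 - 54 = -36)
x = 1/21 ≈ 0.047619
Y(Z) = 2*Z*(221 + Z) (Y(Z) = (2*Z)*(221 + Z) = 2*Z*(221 + Z))
I = -441/6592 (I = 1/(2*(1/21)*(221 + 1/21) - 36) = 1/(2*(1/21)*(4642/21) - 36) = 1/(9284/441 - 36) = 1/(-6592/441) = -441/6592 ≈ -0.066899)
q(31, -135) - I = -102 - 1*(-441/6592) = -102 + 441/6592 = -671943/6592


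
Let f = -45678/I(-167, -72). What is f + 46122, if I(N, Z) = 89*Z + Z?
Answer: 49819373/1080 ≈ 46129.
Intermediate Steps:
I(N, Z) = 90*Z
f = 7613/1080 (f = -45678/(90*(-72)) = -45678/(-6480) = -45678*(-1/6480) = 7613/1080 ≈ 7.0491)
f + 46122 = 7613/1080 + 46122 = 49819373/1080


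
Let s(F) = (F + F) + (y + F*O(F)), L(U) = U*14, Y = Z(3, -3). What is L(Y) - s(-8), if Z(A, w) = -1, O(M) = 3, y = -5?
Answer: 31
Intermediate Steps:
Y = -1
L(U) = 14*U
s(F) = -5 + 5*F (s(F) = (F + F) + (-5 + F*3) = 2*F + (-5 + 3*F) = -5 + 5*F)
L(Y) - s(-8) = 14*(-1) - (-5 + 5*(-8)) = -14 - (-5 - 40) = -14 - 1*(-45) = -14 + 45 = 31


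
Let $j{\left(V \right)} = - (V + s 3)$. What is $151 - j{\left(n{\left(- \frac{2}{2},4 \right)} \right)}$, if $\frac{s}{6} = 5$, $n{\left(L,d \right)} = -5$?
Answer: $236$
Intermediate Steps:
$s = 30$ ($s = 6 \cdot 5 = 30$)
$j{\left(V \right)} = -90 - V$ ($j{\left(V \right)} = - (V + 30 \cdot 3) = - (V + 90) = - (90 + V) = -90 - V$)
$151 - j{\left(n{\left(- \frac{2}{2},4 \right)} \right)} = 151 - \left(-90 - -5\right) = 151 - \left(-90 + 5\right) = 151 - -85 = 151 + 85 = 236$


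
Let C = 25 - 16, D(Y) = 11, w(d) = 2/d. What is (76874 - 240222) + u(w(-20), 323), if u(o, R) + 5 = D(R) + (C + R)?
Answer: -163010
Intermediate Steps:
C = 9
u(o, R) = 15 + R (u(o, R) = -5 + (11 + (9 + R)) = -5 + (20 + R) = 15 + R)
(76874 - 240222) + u(w(-20), 323) = (76874 - 240222) + (15 + 323) = -163348 + 338 = -163010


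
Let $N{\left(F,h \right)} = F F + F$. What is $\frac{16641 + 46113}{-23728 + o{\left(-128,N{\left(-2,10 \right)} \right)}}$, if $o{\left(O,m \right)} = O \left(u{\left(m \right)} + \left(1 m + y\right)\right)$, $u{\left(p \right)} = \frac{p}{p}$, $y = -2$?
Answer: $- \frac{10459}{3976} \approx -2.6305$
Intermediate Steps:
$u{\left(p \right)} = 1$
$N{\left(F,h \right)} = F + F^{2}$ ($N{\left(F,h \right)} = F^{2} + F = F + F^{2}$)
$o{\left(O,m \right)} = O \left(-1 + m\right)$ ($o{\left(O,m \right)} = O \left(1 + \left(1 m - 2\right)\right) = O \left(1 + \left(m - 2\right)\right) = O \left(1 + \left(-2 + m\right)\right) = O \left(-1 + m\right)$)
$\frac{16641 + 46113}{-23728 + o{\left(-128,N{\left(-2,10 \right)} \right)}} = \frac{16641 + 46113}{-23728 - 128 \left(-1 - 2 \left(1 - 2\right)\right)} = \frac{62754}{-23728 - 128 \left(-1 - -2\right)} = \frac{62754}{-23728 - 128 \left(-1 + 2\right)} = \frac{62754}{-23728 - 128} = \frac{62754}{-23856} = 62754 \left(- \frac{1}{23856}\right) = - \frac{10459}{3976}$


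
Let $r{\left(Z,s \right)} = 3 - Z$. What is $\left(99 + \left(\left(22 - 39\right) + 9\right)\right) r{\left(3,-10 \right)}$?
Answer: $0$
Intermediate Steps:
$\left(99 + \left(\left(22 - 39\right) + 9\right)\right) r{\left(3,-10 \right)} = \left(99 + \left(\left(22 - 39\right) + 9\right)\right) \left(3 - 3\right) = \left(99 + \left(-17 + 9\right)\right) \left(3 - 3\right) = \left(99 - 8\right) 0 = 91 \cdot 0 = 0$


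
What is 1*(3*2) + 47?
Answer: 53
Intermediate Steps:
1*(3*2) + 47 = 1*6 + 47 = 6 + 47 = 53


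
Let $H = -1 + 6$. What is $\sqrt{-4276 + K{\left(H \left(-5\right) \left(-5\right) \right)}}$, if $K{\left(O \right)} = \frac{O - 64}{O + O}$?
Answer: $\frac{3 i \sqrt{1187710}}{50} \approx 65.389 i$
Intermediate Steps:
$H = 5$
$K{\left(O \right)} = \frac{-64 + O}{2 O}$
$\sqrt{-4276 + K{\left(H \left(-5\right) \left(-5\right) \right)}} = \sqrt{-4276 + \frac{-64 + 5 \left(-5\right) \left(-5\right)}{2 \cdot 5 \left(-5\right) \left(-5\right)}} = \sqrt{-4276 + \frac{-64 - -125}{2 \left(\left(-25\right) \left(-5\right)\right)}} = \sqrt{-4276 + \frac{-64 + 125}{2 \cdot 125}} = \sqrt{-4276 + \frac{1}{2} \cdot \frac{1}{125} \cdot 61} = \sqrt{-4276 + \frac{61}{250}} = \sqrt{- \frac{1068939}{250}} = \frac{3 i \sqrt{1187710}}{50}$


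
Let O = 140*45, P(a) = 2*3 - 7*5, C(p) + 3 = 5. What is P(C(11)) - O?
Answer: -6329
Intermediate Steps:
C(p) = 2 (C(p) = -3 + 5 = 2)
P(a) = -29 (P(a) = 6 - 35 = -29)
O = 6300
P(C(11)) - O = -29 - 1*6300 = -29 - 6300 = -6329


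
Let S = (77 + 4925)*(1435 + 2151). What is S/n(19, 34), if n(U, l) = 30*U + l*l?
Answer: 8968586/863 ≈ 10392.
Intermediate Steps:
n(U, l) = l² + 30*U (n(U, l) = 30*U + l² = l² + 30*U)
S = 17937172 (S = 5002*3586 = 17937172)
S/n(19, 34) = 17937172/(34² + 30*19) = 17937172/(1156 + 570) = 17937172/1726 = 17937172*(1/1726) = 8968586/863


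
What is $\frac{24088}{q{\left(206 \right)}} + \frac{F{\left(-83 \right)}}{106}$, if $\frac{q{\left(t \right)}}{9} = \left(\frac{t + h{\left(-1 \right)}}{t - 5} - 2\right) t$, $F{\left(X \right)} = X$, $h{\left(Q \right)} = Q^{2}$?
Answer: $- \frac{90537653}{6387030} \approx -14.175$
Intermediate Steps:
$q{\left(t \right)} = 9 t \left(-2 + \frac{1 + t}{-5 + t}\right)$ ($q{\left(t \right)} = 9 \left(\frac{t + \left(-1\right)^{2}}{t - 5} - 2\right) t = 9 \left(\frac{t + 1}{-5 + t} - 2\right) t = 9 \left(\frac{1 + t}{-5 + t} - 2\right) t = 9 \left(-2 + \frac{1 + t}{-5 + t}\right) t = 9 t \left(-2 + \frac{1 + t}{-5 + t}\right)$)
$\frac{24088}{q{\left(206 \right)}} + \frac{F{\left(-83 \right)}}{106} = \frac{24088}{9 \cdot 206 \frac{1}{-5 + 206} \left(11 - 206\right)} - \frac{83}{106} = \frac{24088}{9 \cdot 206 \cdot \frac{1}{201} \left(11 - 206\right)} - \frac{83}{106} = \frac{24088}{9 \cdot 206 \cdot \frac{1}{201} \left(-195\right)} - \frac{83}{106} = \frac{24088}{- \frac{120510}{67}} - \frac{83}{106} = 24088 \left(- \frac{67}{120510}\right) - \frac{83}{106} = - \frac{806948}{60255} - \frac{83}{106} = - \frac{90537653}{6387030}$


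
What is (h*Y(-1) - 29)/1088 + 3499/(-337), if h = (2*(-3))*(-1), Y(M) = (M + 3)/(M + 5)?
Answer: -1907837/183328 ≈ -10.407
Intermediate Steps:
Y(M) = (3 + M)/(5 + M)
h = 6 (h = -6*(-1) = 6)
(h*Y(-1) - 29)/1088 + 3499/(-337) = (6*((3 - 1)/(5 - 1)) - 29)/1088 + 3499/(-337) = (6*(2/4) - 29)*(1/1088) + 3499*(-1/337) = (6*((¼)*2) - 29)*(1/1088) - 3499/337 = (6*(½) - 29)*(1/1088) - 3499/337 = (3 - 29)*(1/1088) - 3499/337 = -26*1/1088 - 3499/337 = -13/544 - 3499/337 = -1907837/183328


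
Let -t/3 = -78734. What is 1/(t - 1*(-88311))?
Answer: 1/324513 ≈ 3.0815e-6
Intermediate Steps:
t = 236202 (t = -3*(-78734) = 236202)
1/(t - 1*(-88311)) = 1/(236202 - 1*(-88311)) = 1/(236202 + 88311) = 1/324513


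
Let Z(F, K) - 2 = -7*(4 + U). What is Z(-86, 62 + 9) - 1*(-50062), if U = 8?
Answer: 49980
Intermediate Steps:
Z(F, K) = -82 (Z(F, K) = 2 - 7*(4 + 8) = 2 - 7*12 = 2 - 84 = -82)
Z(-86, 62 + 9) - 1*(-50062) = -82 - 1*(-50062) = -82 + 50062 = 49980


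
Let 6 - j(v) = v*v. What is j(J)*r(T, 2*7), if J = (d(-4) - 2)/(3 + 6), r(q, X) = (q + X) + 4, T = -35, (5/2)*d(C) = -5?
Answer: -7990/81 ≈ -98.642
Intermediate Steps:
d(C) = -2 (d(C) = (⅖)*(-5) = -2)
r(q, X) = 4 + X + q (r(q, X) = (X + q) + 4 = 4 + X + q)
J = -4/9 (J = (-2 - 2)/(3 + 6) = -4/9 ≈ -0.44444)
j(v) = 6 - v² (j(v) = 6 - v*v = 6 - v²)
j(J)*r(T, 2*7) = (6 - (-4/9)²)*(4 + 2*7 - 35) = (6 - 1*16/81)*(4 + 14 - 35) = (6 - 16/81)*(-17) = (470/81)*(-17) = -7990/81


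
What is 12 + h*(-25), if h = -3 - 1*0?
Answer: 87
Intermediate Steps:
h = -3 (h = -3 + 0 = -3)
12 + h*(-25) = 12 - 3*(-25) = 12 + 75 = 87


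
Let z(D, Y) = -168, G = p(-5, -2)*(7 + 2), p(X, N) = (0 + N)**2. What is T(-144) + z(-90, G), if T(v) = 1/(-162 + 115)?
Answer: -7897/47 ≈ -168.02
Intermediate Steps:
p(X, N) = N**2
T(v) = -1/47 (T(v) = 1/(-47) = -1/47)
G = 36 (G = (-2)**2*(7 + 2) = 4*9 = 36)
T(-144) + z(-90, G) = -1/47 - 168 = -7897/47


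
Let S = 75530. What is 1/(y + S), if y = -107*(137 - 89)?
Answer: 1/70394 ≈ 1.4206e-5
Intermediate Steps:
y = -5136 (y = -107*48 = -5136)
1/(y + S) = 1/(-5136 + 75530) = 1/70394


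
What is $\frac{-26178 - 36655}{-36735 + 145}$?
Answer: $\frac{62833}{36590} \approx 1.7172$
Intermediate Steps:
$\frac{-26178 - 36655}{-36735 + 145} = - \frac{62833}{-36590} = \left(-62833\right) \left(- \frac{1}{36590}\right) = \frac{62833}{36590}$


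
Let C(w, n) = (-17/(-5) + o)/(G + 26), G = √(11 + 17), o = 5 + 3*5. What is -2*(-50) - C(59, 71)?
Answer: 17831/180 + 13*√7/180 ≈ 99.252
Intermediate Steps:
o = 20 (o = 5 + 15 = 20)
G = 2*√7 (G = √28 = 2*√7 ≈ 5.2915)
C(w, n) = 117/(5*(26 + 2*√7)) (C(w, n) = (-17/(-5) + 20)/(2*√7 + 26) = (-17*(-⅕) + 20)/(26 + 2*√7) = (17/5 + 20)/(26 + 2*√7) = 117/(5*(26 + 2*√7)))
-2*(-50) - C(59, 71) = -2*(-50) - (169/180 - 13*√7/180) = 100 + (-169/180 + 13*√7/180) = 17831/180 + 13*√7/180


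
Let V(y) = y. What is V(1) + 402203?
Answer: 402204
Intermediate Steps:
V(1) + 402203 = 1 + 402203 = 402204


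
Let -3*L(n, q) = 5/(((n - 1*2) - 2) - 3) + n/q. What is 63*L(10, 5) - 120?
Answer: -197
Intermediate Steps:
L(n, q) = -5/(3*(-7 + n)) - n/(3*q) (L(n, q) = -(5/(((n - 1*2) - 2) - 3) + n/q)/3 = -(5/(((n - 2) - 2) - 3) + n/q)/3 = -(5/(((-2 + n) - 2) - 3) + n/q)/3 = -(5/((-4 + n) - 3) + n/q)/3 = -(5/(-7 + n) + n/q)/3 = -5/(3*(-7 + n)) - n/(3*q))
63*L(10, 5) - 120 = 63*((⅓)*(-1*10² - 5*5 + 7*10)/(5*(-7 + 10))) - 120 = 63*((⅓)*(⅕)*(-1*100 - 25 + 70)/3) - 120 = 63*((⅓)*(⅕)*(⅓)*(-100 - 25 + 70)) - 120 = 63*((⅓)*(⅕)*(⅓)*(-55)) - 120 = 63*(-11/9) - 120 = -77 - 120 = -197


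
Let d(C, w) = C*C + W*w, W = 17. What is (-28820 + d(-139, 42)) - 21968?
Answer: -30753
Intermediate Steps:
d(C, w) = C² + 17*w (d(C, w) = C*C + 17*w = C² + 17*w)
(-28820 + d(-139, 42)) - 21968 = (-28820 + ((-139)² + 17*42)) - 21968 = (-28820 + (19321 + 714)) - 21968 = (-28820 + 20035) - 21968 = -8785 - 21968 = -30753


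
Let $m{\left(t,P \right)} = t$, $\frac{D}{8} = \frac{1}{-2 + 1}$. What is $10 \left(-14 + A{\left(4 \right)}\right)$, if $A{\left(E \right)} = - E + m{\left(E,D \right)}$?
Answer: $-140$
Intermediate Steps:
$D = -8$ ($D = \frac{8}{-2 + 1} = \frac{8}{-1} = 8 \left(-1\right) = -8$)
$A{\left(E \right)} = 0$ ($A{\left(E \right)} = - E + E = 0$)
$10 \left(-14 + A{\left(4 \right)}\right) = 10 \left(-14 + 0\right) = 10 \left(-14\right) = -140$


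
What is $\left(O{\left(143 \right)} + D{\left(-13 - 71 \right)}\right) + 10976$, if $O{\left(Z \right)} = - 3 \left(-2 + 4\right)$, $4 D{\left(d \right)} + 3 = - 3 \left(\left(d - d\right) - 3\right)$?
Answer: $\frac{21943}{2} \approx 10972.0$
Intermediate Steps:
$D{\left(d \right)} = \frac{3}{2}$ ($D{\left(d \right)} = - \frac{3}{4} + \frac{\left(-3\right) \left(\left(d - d\right) - 3\right)}{4} = - \frac{3}{4} + \frac{\left(-3\right) \left(0 - 3\right)}{4} = - \frac{3}{4} + \frac{\left(-3\right) \left(-3\right)}{4} = - \frac{3}{4} + \frac{1}{4} \cdot 9 = - \frac{3}{4} + \frac{9}{4} = \frac{3}{2}$)
$O{\left(Z \right)} = -6$ ($O{\left(Z \right)} = \left(-3\right) 2 = -6$)
$\left(O{\left(143 \right)} + D{\left(-13 - 71 \right)}\right) + 10976 = \left(-6 + \frac{3}{2}\right) + 10976 = - \frac{9}{2} + 10976 = \frac{21943}{2}$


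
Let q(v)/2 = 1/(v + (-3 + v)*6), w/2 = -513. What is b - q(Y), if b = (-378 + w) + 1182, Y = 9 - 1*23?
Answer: -12875/58 ≈ -221.98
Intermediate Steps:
w = -1026 (w = 2*(-513) = -1026)
Y = -14 (Y = 9 - 23 = -14)
q(v) = 2/(-18 + 7*v) (q(v) = 2/(v + (-3 + v)*6) = 2/(v + (-18 + 6*v)) = 2/(-18 + 7*v))
b = -222 (b = (-378 - 1026) + 1182 = -1404 + 1182 = -222)
b - q(Y) = -222 - 2/(-18 + 7*(-14)) = -222 - 2/(-18 - 98) = -222 - 2/(-116) = -222 - 2*(-1)/116 = -222 - 1*(-1/58) = -222 + 1/58 = -12875/58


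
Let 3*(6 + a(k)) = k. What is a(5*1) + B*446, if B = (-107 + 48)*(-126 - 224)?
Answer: 27629687/3 ≈ 9.2099e+6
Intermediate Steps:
a(k) = -6 + k/3
B = 20650 (B = -59*(-350) = 20650)
a(5*1) + B*446 = (-6 + (5*1)/3) + 20650*446 = (-6 + (1/3)*5) + 9209900 = (-6 + 5/3) + 9209900 = -13/3 + 9209900 = 27629687/3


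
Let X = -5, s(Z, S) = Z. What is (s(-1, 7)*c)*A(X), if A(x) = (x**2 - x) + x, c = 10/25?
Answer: -10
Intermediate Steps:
c = 2/5 (c = 10*(1/25) = 2/5 ≈ 0.40000)
A(x) = x**2
(s(-1, 7)*c)*A(X) = -1*2/5*(-5)**2 = -2/5*25 = -10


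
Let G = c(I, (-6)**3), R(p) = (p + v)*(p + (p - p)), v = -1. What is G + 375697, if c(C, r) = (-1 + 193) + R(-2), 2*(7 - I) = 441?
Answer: 375895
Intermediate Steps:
I = -427/2 (I = 7 - 1/2*441 = 7 - 441/2 = -427/2 ≈ -213.50)
R(p) = p*(-1 + p) (R(p) = (p - 1)*(p + (p - p)) = (-1 + p)*(p + 0) = (-1 + p)*p = p*(-1 + p))
c(C, r) = 198 (c(C, r) = (-1 + 193) - 2*(-1 - 2) = 192 - 2*(-3) = 192 + 6 = 198)
G = 198
G + 375697 = 198 + 375697 = 375895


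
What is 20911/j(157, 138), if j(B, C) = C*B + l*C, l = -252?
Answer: -20911/13110 ≈ -1.5950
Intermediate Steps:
j(B, C) = -252*C + B*C (j(B, C) = C*B - 252*C = B*C - 252*C = -252*C + B*C)
20911/j(157, 138) = 20911/((138*(-252 + 157))) = 20911/((138*(-95))) = 20911/(-13110) = 20911*(-1/13110) = -20911/13110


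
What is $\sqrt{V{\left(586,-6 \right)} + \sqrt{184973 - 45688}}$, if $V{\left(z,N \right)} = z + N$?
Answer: $\sqrt{580 + \sqrt{139285}} \approx 30.874$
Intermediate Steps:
$V{\left(z,N \right)} = N + z$
$\sqrt{V{\left(586,-6 \right)} + \sqrt{184973 - 45688}} = \sqrt{\left(-6 + 586\right) + \sqrt{184973 - 45688}} = \sqrt{580 + \sqrt{139285}}$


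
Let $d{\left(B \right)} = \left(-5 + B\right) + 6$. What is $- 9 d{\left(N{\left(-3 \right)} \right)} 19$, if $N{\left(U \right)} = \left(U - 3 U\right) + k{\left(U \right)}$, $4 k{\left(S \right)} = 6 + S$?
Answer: $- \frac{5301}{4} \approx -1325.3$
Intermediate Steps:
$k{\left(S \right)} = \frac{3}{2} + \frac{S}{4}$ ($k{\left(S \right)} = \frac{6 + S}{4} = \frac{3}{2} + \frac{S}{4}$)
$N{\left(U \right)} = \frac{3}{2} - \frac{7 U}{4}$ ($N{\left(U \right)} = \left(U - 3 U\right) + \left(\frac{3}{2} + \frac{U}{4}\right) = - 2 U + \left(\frac{3}{2} + \frac{U}{4}\right) = \frac{3}{2} - \frac{7 U}{4}$)
$d{\left(B \right)} = 1 + B$
$- 9 d{\left(N{\left(-3 \right)} \right)} 19 = - 9 \left(1 + \left(\frac{3}{2} - - \frac{21}{4}\right)\right) 19 = - 9 \left(1 + \left(\frac{3}{2} + \frac{21}{4}\right)\right) 19 = - 9 \left(1 + \frac{27}{4}\right) 19 = \left(-9\right) \frac{31}{4} \cdot 19 = \left(- \frac{279}{4}\right) 19 = - \frac{5301}{4}$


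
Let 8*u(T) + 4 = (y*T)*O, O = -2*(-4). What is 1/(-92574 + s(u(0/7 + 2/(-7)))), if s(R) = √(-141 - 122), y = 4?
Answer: -92574/8569945739 - I*√263/8569945739 ≈ -1.0802e-5 - 1.8923e-9*I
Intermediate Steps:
O = 8
u(T) = -½ + 4*T (u(T) = -½ + ((4*T)*8)/8 = -½ + (32*T)/8 = -½ + 4*T)
s(R) = I*√263 (s(R) = √(-263) = I*√263)
1/(-92574 + s(u(0/7 + 2/(-7)))) = 1/(-92574 + I*√263)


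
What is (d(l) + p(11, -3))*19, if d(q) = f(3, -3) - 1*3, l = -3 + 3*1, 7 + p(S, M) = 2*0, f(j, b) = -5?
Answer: -285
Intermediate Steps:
p(S, M) = -7 (p(S, M) = -7 + 2*0 = -7 + 0 = -7)
l = 0 (l = -3 + 3 = 0)
d(q) = -8 (d(q) = -5 - 1*3 = -5 - 3 = -8)
(d(l) + p(11, -3))*19 = (-8 - 7)*19 = -15*19 = -285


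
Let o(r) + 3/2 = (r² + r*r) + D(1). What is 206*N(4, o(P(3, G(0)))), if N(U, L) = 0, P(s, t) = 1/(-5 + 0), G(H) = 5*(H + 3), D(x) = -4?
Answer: 0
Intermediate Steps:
G(H) = 15 + 5*H (G(H) = 5*(3 + H) = 15 + 5*H)
P(s, t) = -⅕ (P(s, t) = 1/(-5) = -⅕)
o(r) = -11/2 + 2*r² (o(r) = -3/2 + ((r² + r*r) - 4) = -3/2 + ((r² + r²) - 4) = -3/2 + (2*r² - 4) = -3/2 + (-4 + 2*r²) = -11/2 + 2*r²)
206*N(4, o(P(3, G(0)))) = 206*0 = 0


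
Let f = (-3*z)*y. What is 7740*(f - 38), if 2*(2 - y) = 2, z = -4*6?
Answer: 263160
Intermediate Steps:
z = -24
y = 1 (y = 2 - ½*2 = 2 - 1 = 1)
f = 72 (f = -3*(-24)*1 = 72*1 = 72)
7740*(f - 38) = 7740*(72 - 38) = 7740*34 = 263160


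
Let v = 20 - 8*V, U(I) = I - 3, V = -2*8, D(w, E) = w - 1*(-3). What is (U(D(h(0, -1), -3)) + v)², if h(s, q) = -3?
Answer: 21025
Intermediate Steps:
D(w, E) = 3 + w (D(w, E) = w + 3 = 3 + w)
V = -16
U(I) = -3 + I
v = 148 (v = 20 - 8*(-16) = 20 + 128 = 148)
(U(D(h(0, -1), -3)) + v)² = ((-3 + (3 - 3)) + 148)² = ((-3 + 0) + 148)² = (-3 + 148)² = 145² = 21025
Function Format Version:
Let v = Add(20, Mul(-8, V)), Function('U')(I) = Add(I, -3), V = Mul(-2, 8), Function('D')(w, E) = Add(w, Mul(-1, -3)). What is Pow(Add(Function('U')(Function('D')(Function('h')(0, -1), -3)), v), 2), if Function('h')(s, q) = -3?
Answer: 21025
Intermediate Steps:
Function('D')(w, E) = Add(3, w) (Function('D')(w, E) = Add(w, 3) = Add(3, w))
V = -16
Function('U')(I) = Add(-3, I)
v = 148 (v = Add(20, Mul(-8, -16)) = Add(20, 128) = 148)
Pow(Add(Function('U')(Function('D')(Function('h')(0, -1), -3)), v), 2) = Pow(Add(Add(-3, Add(3, -3)), 148), 2) = Pow(Add(Add(-3, 0), 148), 2) = Pow(Add(-3, 148), 2) = Pow(145, 2) = 21025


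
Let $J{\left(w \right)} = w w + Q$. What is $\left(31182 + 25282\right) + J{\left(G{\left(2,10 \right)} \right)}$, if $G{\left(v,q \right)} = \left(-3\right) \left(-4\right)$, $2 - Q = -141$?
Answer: $56751$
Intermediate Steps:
$Q = 143$ ($Q = 2 - -141 = 2 + 141 = 143$)
$G{\left(v,q \right)} = 12$
$J{\left(w \right)} = 143 + w^{2}$ ($J{\left(w \right)} = w w + 143 = w^{2} + 143 = 143 + w^{2}$)
$\left(31182 + 25282\right) + J{\left(G{\left(2,10 \right)} \right)} = \left(31182 + 25282\right) + \left(143 + 12^{2}\right) = 56464 + \left(143 + 144\right) = 56464 + 287 = 56751$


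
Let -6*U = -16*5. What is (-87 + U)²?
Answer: 48841/9 ≈ 5426.8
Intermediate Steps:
U = 40/3 (U = -(-8)*5/3 = -⅙*(-80) = 40/3 ≈ 13.333)
(-87 + U)² = (-87 + 40/3)² = (-221/3)² = 48841/9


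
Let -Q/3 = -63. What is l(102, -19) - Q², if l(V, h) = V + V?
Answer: -35517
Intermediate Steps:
Q = 189 (Q = -3*(-63) = 189)
l(V, h) = 2*V
l(102, -19) - Q² = 2*102 - 1*189² = 204 - 1*35721 = 204 - 35721 = -35517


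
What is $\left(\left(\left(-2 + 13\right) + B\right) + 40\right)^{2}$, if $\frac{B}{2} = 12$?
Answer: $5625$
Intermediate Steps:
$B = 24$ ($B = 2 \cdot 12 = 24$)
$\left(\left(\left(-2 + 13\right) + B\right) + 40\right)^{2} = \left(\left(\left(-2 + 13\right) + 24\right) + 40\right)^{2} = \left(\left(11 + 24\right) + 40\right)^{2} = \left(35 + 40\right)^{2} = 75^{2} = 5625$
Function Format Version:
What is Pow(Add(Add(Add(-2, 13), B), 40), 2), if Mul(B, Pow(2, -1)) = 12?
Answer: 5625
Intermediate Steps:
B = 24 (B = Mul(2, 12) = 24)
Pow(Add(Add(Add(-2, 13), B), 40), 2) = Pow(Add(Add(Add(-2, 13), 24), 40), 2) = Pow(Add(Add(11, 24), 40), 2) = Pow(Add(35, 40), 2) = Pow(75, 2) = 5625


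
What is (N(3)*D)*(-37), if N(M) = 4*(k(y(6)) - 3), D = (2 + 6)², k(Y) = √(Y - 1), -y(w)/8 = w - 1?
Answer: 28416 - 9472*I*√41 ≈ 28416.0 - 60650.0*I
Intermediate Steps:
y(w) = 8 - 8*w (y(w) = -8*(w - 1) = -8*(-1 + w) = 8 - 8*w)
k(Y) = √(-1 + Y)
D = 64 (D = 8² = 64)
N(M) = -12 + 4*I*√41 (N(M) = 4*(√(-1 + (8 - 8*6)) - 3) = 4*(√(-1 + (8 - 48)) - 3) = 4*(√(-1 - 40) - 3) = 4*(√(-41) - 3) = 4*(I*√41 - 3) = 4*(-3 + I*√41) = -12 + 4*I*√41)
(N(3)*D)*(-37) = ((-12 + 4*I*√41)*64)*(-37) = (-768 + 256*I*√41)*(-37) = 28416 - 9472*I*√41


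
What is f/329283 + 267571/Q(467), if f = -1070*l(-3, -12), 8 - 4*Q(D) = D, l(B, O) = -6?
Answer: -39158153288/16793433 ≈ -2331.8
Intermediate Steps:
Q(D) = 2 - D/4
f = 6420 (f = -1070*(-6) = 6420)
f/329283 + 267571/Q(467) = 6420/329283 + 267571/(2 - ¼*467) = 6420*(1/329283) + 267571/(2 - 467/4) = 2140/109761 + 267571/(-459/4) = 2140/109761 + 267571*(-4/459) = 2140/109761 - 1070284/459 = -39158153288/16793433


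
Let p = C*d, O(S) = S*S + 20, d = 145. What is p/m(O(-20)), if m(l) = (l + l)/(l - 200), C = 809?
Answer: 1290355/42 ≈ 30723.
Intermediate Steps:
O(S) = 20 + S² (O(S) = S² + 20 = 20 + S²)
m(l) = 2*l/(-200 + l) (m(l) = (2*l)/(-200 + l) = 2*l/(-200 + l))
p = 117305 (p = 809*145 = 117305)
p/m(O(-20)) = 117305/((2*(20 + (-20)²)/(-200 + (20 + (-20)²)))) = 117305/((2*(20 + 400)/(-200 + (20 + 400)))) = 117305/((2*420/(-200 + 420))) = 117305/((2*420/220)) = 117305/((2*420*(1/220))) = 117305/(42/11) = 117305*(11/42) = 1290355/42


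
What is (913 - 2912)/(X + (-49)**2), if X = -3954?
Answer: 1999/1553 ≈ 1.2872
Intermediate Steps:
(913 - 2912)/(X + (-49)**2) = (913 - 2912)/(-3954 + (-49)**2) = -1999/(-3954 + 2401) = -1999/(-1553) = -1999*(-1/1553) = 1999/1553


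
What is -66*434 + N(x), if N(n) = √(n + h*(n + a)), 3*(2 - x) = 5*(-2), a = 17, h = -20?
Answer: -28644 + 2*I*√993/3 ≈ -28644.0 + 21.008*I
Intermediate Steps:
x = 16/3 (x = 2 - 5*(-2)/3 = 2 - ⅓*(-10) = 2 + 10/3 = 16/3 ≈ 5.3333)
N(n) = √(-340 - 19*n) (N(n) = √(n - 20*(n + 17)) = √(n - 20*(17 + n)) = √(n + (-340 - 20*n)) = √(-340 - 19*n))
-66*434 + N(x) = -66*434 + √(-340 - 19*16/3) = -28644 + √(-340 - 304/3) = -28644 + √(-1324/3) = -28644 + 2*I*√993/3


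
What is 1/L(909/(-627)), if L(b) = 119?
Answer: 1/119 ≈ 0.0084034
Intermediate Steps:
1/L(909/(-627)) = 1/119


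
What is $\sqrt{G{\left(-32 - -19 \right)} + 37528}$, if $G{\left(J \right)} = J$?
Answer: $\sqrt{37515} \approx 193.69$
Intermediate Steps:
$\sqrt{G{\left(-32 - -19 \right)} + 37528} = \sqrt{\left(-32 - -19\right) + 37528} = \sqrt{\left(-32 + 19\right) + 37528} = \sqrt{-13 + 37528} = \sqrt{37515}$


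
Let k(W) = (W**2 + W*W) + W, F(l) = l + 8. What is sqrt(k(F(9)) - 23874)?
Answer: I*sqrt(23279) ≈ 152.57*I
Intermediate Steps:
F(l) = 8 + l
k(W) = W + 2*W**2 (k(W) = (W**2 + W**2) + W = 2*W**2 + W = W + 2*W**2)
sqrt(k(F(9)) - 23874) = sqrt((8 + 9)*(1 + 2*(8 + 9)) - 23874) = sqrt(17*(1 + 2*17) - 23874) = sqrt(17*(1 + 34) - 23874) = sqrt(17*35 - 23874) = sqrt(595 - 23874) = sqrt(-23279) = I*sqrt(23279)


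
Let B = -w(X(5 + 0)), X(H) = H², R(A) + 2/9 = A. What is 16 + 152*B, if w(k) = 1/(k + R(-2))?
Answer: 1912/205 ≈ 9.3268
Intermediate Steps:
R(A) = -2/9 + A
w(k) = 1/(-20/9 + k) (w(k) = 1/(k + (-2/9 - 2)) = 1/(k - 20/9) = 1/(-20/9 + k))
B = -9/205 (B = -9/(-20 + 9*(5 + 0)²) = -9/(-20 + 9*5²) = -9/(-20 + 9*25) = -9/(-20 + 225) = -9/205 ≈ -0.043902)
16 + 152*B = 16 + 152*(-9/205) = 16 - 1368/205 = 1912/205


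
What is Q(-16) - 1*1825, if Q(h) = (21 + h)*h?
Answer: -1905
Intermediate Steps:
Q(h) = h*(21 + h)
Q(-16) - 1*1825 = -16*(21 - 16) - 1*1825 = -16*5 - 1825 = -80 - 1825 = -1905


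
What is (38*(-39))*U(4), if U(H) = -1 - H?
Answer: 7410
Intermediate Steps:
(38*(-39))*U(4) = (38*(-39))*(-1 - 1*4) = -1482*(-1 - 4) = -1482*(-5) = 7410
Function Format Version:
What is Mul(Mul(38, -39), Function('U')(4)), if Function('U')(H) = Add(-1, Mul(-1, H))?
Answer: 7410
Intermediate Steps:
Mul(Mul(38, -39), Function('U')(4)) = Mul(Mul(38, -39), Add(-1, Mul(-1, 4))) = Mul(-1482, Add(-1, -4)) = Mul(-1482, -5) = 7410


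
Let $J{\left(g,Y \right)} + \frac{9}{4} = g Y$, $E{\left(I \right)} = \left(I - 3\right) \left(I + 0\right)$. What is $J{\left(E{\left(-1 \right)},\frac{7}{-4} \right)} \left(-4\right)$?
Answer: $37$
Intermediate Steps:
$E{\left(I \right)} = I \left(-3 + I\right)$ ($E{\left(I \right)} = \left(-3 + I\right) I = I \left(-3 + I\right)$)
$J{\left(g,Y \right)} = - \frac{9}{4} + Y g$ ($J{\left(g,Y \right)} = - \frac{9}{4} + g Y = - \frac{9}{4} + Y g$)
$J{\left(E{\left(-1 \right)},\frac{7}{-4} \right)} \left(-4\right) = \left(- \frac{9}{4} + \frac{7}{-4} \left(- (-3 - 1)\right)\right) \left(-4\right) = \left(- \frac{9}{4} + 7 \left(- \frac{1}{4}\right) \left(\left(-1\right) \left(-4\right)\right)\right) \left(-4\right) = \left(- \frac{9}{4} - 7\right) \left(-4\right) = \left(- \frac{37}{4}\right) \left(-4\right) = 37$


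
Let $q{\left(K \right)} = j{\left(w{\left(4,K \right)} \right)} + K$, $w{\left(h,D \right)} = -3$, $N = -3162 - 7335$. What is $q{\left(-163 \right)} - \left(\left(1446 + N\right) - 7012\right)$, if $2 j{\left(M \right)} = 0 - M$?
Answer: $\frac{31803}{2} \approx 15902.0$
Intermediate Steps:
$N = -10497$ ($N = -3162 - 7335 = -10497$)
$j{\left(M \right)} = - \frac{M}{2}$ ($j{\left(M \right)} = \frac{0 - M}{2} = \frac{\left(-1\right) M}{2} = - \frac{M}{2}$)
$q{\left(K \right)} = \frac{3}{2} + K$ ($q{\left(K \right)} = \left(- \frac{1}{2}\right) \left(-3\right) + K = \frac{3}{2} + K$)
$q{\left(-163 \right)} - \left(\left(1446 + N\right) - 7012\right) = \left(\frac{3}{2} - 163\right) - \left(\left(1446 - 10497\right) - 7012\right) = - \frac{323}{2} - \left(-9051 - 7012\right) = - \frac{323}{2} - -16063 = - \frac{323}{2} + 16063 = \frac{31803}{2}$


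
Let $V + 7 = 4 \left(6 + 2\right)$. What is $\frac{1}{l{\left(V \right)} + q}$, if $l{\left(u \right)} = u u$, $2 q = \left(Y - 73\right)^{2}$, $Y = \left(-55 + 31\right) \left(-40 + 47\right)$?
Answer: $\frac{2}{59331} \approx 3.3709 \cdot 10^{-5}$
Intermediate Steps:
$Y = -168$ ($Y = \left(-24\right) 7 = -168$)
$q = \frac{58081}{2}$ ($q = \frac{\left(-168 - 73\right)^{2}}{2} = \frac{\left(-241\right)^{2}}{2} = \frac{1}{2} \cdot 58081 = \frac{58081}{2} \approx 29041.0$)
$V = 25$ ($V = -7 + 4 \left(6 + 2\right) = -7 + 4 \cdot 8 = -7 + 32 = 25$)
$l{\left(u \right)} = u^{2}$
$\frac{1}{l{\left(V \right)} + q} = \frac{1}{25^{2} + \frac{58081}{2}} = \frac{1}{625 + \frac{58081}{2}} = \frac{1}{\frac{59331}{2}} = \frac{2}{59331}$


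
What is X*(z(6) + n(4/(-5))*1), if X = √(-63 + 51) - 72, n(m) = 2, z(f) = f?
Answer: -576 + 16*I*√3 ≈ -576.0 + 27.713*I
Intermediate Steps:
X = -72 + 2*I*√3 (X = √(-12) - 72 = 2*I*√3 - 72 = -72 + 2*I*√3 ≈ -72.0 + 3.4641*I)
X*(z(6) + n(4/(-5))*1) = (-72 + 2*I*√3)*(6 + 2*1) = (-72 + 2*I*√3)*(6 + 2) = (-72 + 2*I*√3)*8 = -576 + 16*I*√3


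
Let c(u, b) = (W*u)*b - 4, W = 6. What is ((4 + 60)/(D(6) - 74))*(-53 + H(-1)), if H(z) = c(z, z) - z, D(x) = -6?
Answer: 40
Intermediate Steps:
c(u, b) = -4 + 6*b*u (c(u, b) = (6*u)*b - 4 = 6*b*u - 4 = -4 + 6*b*u)
H(z) = -4 - z + 6*z**2 (H(z) = (-4 + 6*z*z) - z = (-4 + 6*z**2) - z = -4 - z + 6*z**2)
((4 + 60)/(D(6) - 74))*(-53 + H(-1)) = ((4 + 60)/(-6 - 74))*(-53 + (-4 - 1*(-1) + 6*(-1)**2)) = (64/(-80))*(-53 + (-4 + 1 + 6*1)) = (64*(-1/80))*(-53 + (-4 + 1 + 6)) = -4*(-53 + 3)/5 = -4/5*(-50) = 40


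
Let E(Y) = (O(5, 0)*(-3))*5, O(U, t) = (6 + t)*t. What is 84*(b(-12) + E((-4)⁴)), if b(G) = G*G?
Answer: 12096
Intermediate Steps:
O(U, t) = t*(6 + t)
b(G) = G²
E(Y) = 0 (E(Y) = ((0*(6 + 0))*(-3))*5 = ((0*6)*(-3))*5 = (0*(-3))*5 = 0*5 = 0)
84*(b(-12) + E((-4)⁴)) = 84*((-12)² + 0) = 84*(144 + 0) = 84*144 = 12096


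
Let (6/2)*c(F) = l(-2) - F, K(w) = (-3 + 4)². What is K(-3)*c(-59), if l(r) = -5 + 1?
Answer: 55/3 ≈ 18.333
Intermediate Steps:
l(r) = -4
K(w) = 1 (K(w) = 1² = 1)
c(F) = -4/3 - F/3 (c(F) = (-4 - F)/3 = -4/3 - F/3)
K(-3)*c(-59) = 1*(-4/3 - ⅓*(-59)) = 1*(-4/3 + 59/3) = 1*(55/3) = 55/3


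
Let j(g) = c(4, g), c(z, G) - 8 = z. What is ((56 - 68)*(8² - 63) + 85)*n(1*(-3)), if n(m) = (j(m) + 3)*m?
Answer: -3285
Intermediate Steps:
c(z, G) = 8 + z
j(g) = 12 (j(g) = 8 + 4 = 12)
n(m) = 15*m (n(m) = (12 + 3)*m = 15*m)
((56 - 68)*(8² - 63) + 85)*n(1*(-3)) = ((56 - 68)*(8² - 63) + 85)*(15*(1*(-3))) = (-12*(64 - 63) + 85)*(15*(-3)) = (-12*1 + 85)*(-45) = (-12 + 85)*(-45) = 73*(-45) = -3285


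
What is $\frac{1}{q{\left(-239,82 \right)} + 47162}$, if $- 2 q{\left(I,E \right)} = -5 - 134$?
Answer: $\frac{2}{94463} \approx 2.1172 \cdot 10^{-5}$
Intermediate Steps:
$q{\left(I,E \right)} = \frac{139}{2}$ ($q{\left(I,E \right)} = - \frac{-5 - 134}{2} = \left(- \frac{1}{2}\right) \left(-139\right) = \frac{139}{2}$)
$\frac{1}{q{\left(-239,82 \right)} + 47162} = \frac{1}{\frac{139}{2} + 47162} = \frac{1}{\frac{94463}{2}} = \frac{2}{94463}$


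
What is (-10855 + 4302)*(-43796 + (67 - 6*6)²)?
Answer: 280697755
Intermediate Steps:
(-10855 + 4302)*(-43796 + (67 - 6*6)²) = -6553*(-43796 + (67 - 36)²) = -6553*(-43796 + 31²) = -6553*(-43796 + 961) = -6553*(-42835) = 280697755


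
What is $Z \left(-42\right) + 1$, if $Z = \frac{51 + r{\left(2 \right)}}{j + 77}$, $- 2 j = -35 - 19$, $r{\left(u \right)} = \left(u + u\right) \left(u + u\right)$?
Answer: $- \frac{1355}{52} \approx -26.058$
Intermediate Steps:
$r{\left(u \right)} = 4 u^{2}$ ($r{\left(u \right)} = 2 u 2 u = 4 u^{2}$)
$j = 27$ ($j = - \frac{-35 - 19}{2} = \left(- \frac{1}{2}\right) \left(-54\right) = 27$)
$Z = \frac{67}{104}$ ($Z = \frac{51 + 4 \cdot 2^{2}}{27 + 77} = \frac{51 + 4 \cdot 4}{104} = \left(51 + 16\right) \frac{1}{104} = 67 \cdot \frac{1}{104} = \frac{67}{104} \approx 0.64423$)
$Z \left(-42\right) + 1 = \frac{67}{104} \left(-42\right) + 1 = - \frac{1407}{52} + 1 = - \frac{1355}{52}$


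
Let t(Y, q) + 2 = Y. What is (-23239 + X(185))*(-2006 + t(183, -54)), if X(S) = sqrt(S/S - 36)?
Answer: 42411175 - 1825*I*sqrt(35) ≈ 4.2411e+7 - 10797.0*I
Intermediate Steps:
X(S) = I*sqrt(35) (X(S) = sqrt(1 - 36) = sqrt(-35) = I*sqrt(35))
t(Y, q) = -2 + Y
(-23239 + X(185))*(-2006 + t(183, -54)) = (-23239 + I*sqrt(35))*(-2006 + (-2 + 183)) = (-23239 + I*sqrt(35))*(-2006 + 181) = (-23239 + I*sqrt(35))*(-1825) = 42411175 - 1825*I*sqrt(35)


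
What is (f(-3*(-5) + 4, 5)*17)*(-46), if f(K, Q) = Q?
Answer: -3910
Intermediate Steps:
(f(-3*(-5) + 4, 5)*17)*(-46) = (5*17)*(-46) = 85*(-46) = -3910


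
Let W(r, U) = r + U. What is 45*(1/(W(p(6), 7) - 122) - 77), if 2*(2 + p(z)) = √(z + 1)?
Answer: -189726345/54749 - 90*√7/54749 ≈ -3465.4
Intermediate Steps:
p(z) = -2 + √(1 + z)/2 (p(z) = -2 + √(z + 1)/2 = -2 + √(1 + z)/2)
W(r, U) = U + r
45*(1/(W(p(6), 7) - 122) - 77) = 45*(1/((7 + (-2 + √(1 + 6)/2)) - 122) - 77) = 45*(1/((7 + (-2 + √7/2)) - 122) - 77) = 45*(1/((5 + √7/2) - 122) - 77) = 45*(1/(-117 + √7/2) - 77) = 45*(-77 + 1/(-117 + √7/2)) = -3465 + 45/(-117 + √7/2)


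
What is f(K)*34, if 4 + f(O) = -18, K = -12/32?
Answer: -748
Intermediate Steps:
K = -3/8 (K = -12*1/32 = -3/8 ≈ -0.37500)
f(O) = -22 (f(O) = -4 - 18 = -22)
f(K)*34 = -22*34 = -748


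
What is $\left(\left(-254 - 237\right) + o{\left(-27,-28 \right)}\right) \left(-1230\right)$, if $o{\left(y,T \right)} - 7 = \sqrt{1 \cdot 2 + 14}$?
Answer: $590400$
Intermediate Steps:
$o{\left(y,T \right)} = 11$ ($o{\left(y,T \right)} = 7 + \sqrt{1 \cdot 2 + 14} = 7 + \sqrt{2 + 14} = 7 + \sqrt{16} = 7 + 4 = 11$)
$\left(\left(-254 - 237\right) + o{\left(-27,-28 \right)}\right) \left(-1230\right) = \left(\left(-254 - 237\right) + 11\right) \left(-1230\right) = \left(-491 + 11\right) \left(-1230\right) = \left(-480\right) \left(-1230\right) = 590400$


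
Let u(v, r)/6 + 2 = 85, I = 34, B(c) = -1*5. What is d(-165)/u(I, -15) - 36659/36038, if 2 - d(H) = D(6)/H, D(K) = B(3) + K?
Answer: -750085363/740310615 ≈ -1.0132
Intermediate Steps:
B(c) = -5
D(K) = -5 + K
u(v, r) = 498 (u(v, r) = -12 + 6*85 = -12 + 510 = 498)
d(H) = 2 - 1/H (d(H) = 2 - (-5 + 6)/H = 2 - 1/H)
d(-165)/u(I, -15) - 36659/36038 = (2 - 1/(-165))/498 - 36659/36038 = (2 - 1*(-1/165))*(1/498) - 36659*1/36038 = (2 + 1/165)*(1/498) - 36659/36038 = (331/165)*(1/498) - 36659/36038 = 331/82170 - 36659/36038 = -750085363/740310615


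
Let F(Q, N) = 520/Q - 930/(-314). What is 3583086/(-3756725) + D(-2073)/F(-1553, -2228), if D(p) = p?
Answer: -380219514704571/481240229225 ≈ -790.08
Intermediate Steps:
F(Q, N) = 465/157 + 520/Q (F(Q, N) = 520/Q - 930*(-1/314) = 520/Q + 465/157 = 465/157 + 520/Q)
3583086/(-3756725) + D(-2073)/F(-1553, -2228) = 3583086/(-3756725) - 2073/(465/157 + 520/(-1553)) = 3583086*(-1/3756725) - 2073/(465/157 + 520*(-1/1553)) = -3583086/3756725 - 2073/(465/157 - 520/1553) = -3583086/3756725 - 2073/640505/243821 = -3583086/3756725 - 2073*243821/640505 = -3583086/3756725 - 505440933/640505 = -380219514704571/481240229225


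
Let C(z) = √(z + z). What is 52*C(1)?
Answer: 52*√2 ≈ 73.539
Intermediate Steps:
C(z) = √2*√z (C(z) = √(2*z) = √2*√z)
52*C(1) = 52*(√2*√1) = 52*(√2*1) = 52*√2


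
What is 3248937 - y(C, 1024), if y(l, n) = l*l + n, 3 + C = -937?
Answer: 2364313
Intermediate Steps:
C = -940 (C = -3 - 937 = -940)
y(l, n) = n + l² (y(l, n) = l² + n = n + l²)
3248937 - y(C, 1024) = 3248937 - (1024 + (-940)²) = 3248937 - (1024 + 883600) = 3248937 - 1*884624 = 3248937 - 884624 = 2364313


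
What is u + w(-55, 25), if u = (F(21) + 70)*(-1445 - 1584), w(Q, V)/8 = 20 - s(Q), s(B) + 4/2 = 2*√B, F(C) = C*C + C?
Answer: -1611252 - 16*I*√55 ≈ -1.6113e+6 - 118.66*I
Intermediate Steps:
F(C) = C + C² (F(C) = C² + C = C + C²)
s(B) = -2 + 2*√B
w(Q, V) = 176 - 16*√Q (w(Q, V) = 8*(20 - (-2 + 2*√Q)) = 8*(20 + (2 - 2*√Q)) = 8*(22 - 2*√Q) = 176 - 16*√Q)
u = -1611428 (u = (21*(1 + 21) + 70)*(-1445 - 1584) = (21*22 + 70)*(-3029) = (462 + 70)*(-3029) = 532*(-3029) = -1611428)
u + w(-55, 25) = -1611428 + (176 - 16*I*√55) = -1611252 - 16*I*√55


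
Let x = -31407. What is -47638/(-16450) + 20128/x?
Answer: 582530533/258322575 ≈ 2.2551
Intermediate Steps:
-47638/(-16450) + 20128/x = -47638/(-16450) + 20128/(-31407) = -47638*(-1/16450) + 20128*(-1/31407) = 23819/8225 - 20128/31407 = 582530533/258322575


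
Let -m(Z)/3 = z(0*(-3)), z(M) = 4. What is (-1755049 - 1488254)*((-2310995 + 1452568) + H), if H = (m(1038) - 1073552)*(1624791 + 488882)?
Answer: 7359586729775753697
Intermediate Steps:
m(Z) = -12 (m(Z) = -3*4 = -12)
H = -2269163240572 (H = (-12 - 1073552)*(1624791 + 488882) = -1073564*2113673 = -2269163240572)
(-1755049 - 1488254)*((-2310995 + 1452568) + H) = (-1755049 - 1488254)*((-2310995 + 1452568) - 2269163240572) = -3243303*(-858427 - 2269163240572) = -3243303*(-2269164098999) = 7359586729775753697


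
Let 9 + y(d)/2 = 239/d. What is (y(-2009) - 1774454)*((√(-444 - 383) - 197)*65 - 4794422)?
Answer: 17137354323524802/2009 - 231719457190*I*√827/2009 ≈ 8.5303e+12 - 3.3169e+9*I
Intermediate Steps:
y(d) = -18 + 478/d (y(d) = -18 + 2*(239/d) = -18 + 478/d)
(y(-2009) - 1774454)*((√(-444 - 383) - 197)*65 - 4794422) = ((-18 + 478/(-2009)) - 1774454)*((√(-444 - 383) - 197)*65 - 4794422) = ((-18 + 478*(-1/2009)) - 1774454)*((√(-827) - 197)*65 - 4794422) = ((-18 - 478/2009) - 1774454)*((I*√827 - 197)*65 - 4794422) = (-36640/2009 - 1774454)*((-197 + I*√827)*65 - 4794422) = -3564914726*((-12805 + 65*I*√827) - 4794422)/2009 = -3564914726*(-4807227 + 65*I*√827)/2009 = 17137354323524802/2009 - 231719457190*I*√827/2009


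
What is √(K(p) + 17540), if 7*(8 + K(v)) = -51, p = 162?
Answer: √858711/7 ≈ 132.38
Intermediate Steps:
K(v) = -107/7 (K(v) = -8 + (⅐)*(-51) = -8 - 51/7 = -107/7)
√(K(p) + 17540) = √(-107/7 + 17540) = √(122673/7) = √858711/7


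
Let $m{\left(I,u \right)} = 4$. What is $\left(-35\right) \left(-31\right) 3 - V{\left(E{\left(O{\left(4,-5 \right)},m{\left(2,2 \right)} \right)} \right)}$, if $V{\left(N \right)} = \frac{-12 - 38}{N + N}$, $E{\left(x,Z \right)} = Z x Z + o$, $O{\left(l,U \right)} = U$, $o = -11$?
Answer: $\frac{296180}{91} \approx 3254.7$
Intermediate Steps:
$E{\left(x,Z \right)} = -11 + x Z^{2}$ ($E{\left(x,Z \right)} = Z x Z - 11 = x Z^{2} - 11 = -11 + x Z^{2}$)
$V{\left(N \right)} = - \frac{25}{N}$ ($V{\left(N \right)} = - \frac{50}{2 N} = - 50 \frac{1}{2 N} = - \frac{25}{N}$)
$\left(-35\right) \left(-31\right) 3 - V{\left(E{\left(O{\left(4,-5 \right)},m{\left(2,2 \right)} \right)} \right)} = \left(-35\right) \left(-31\right) 3 - - \frac{25}{-11 - 5 \cdot 4^{2}} = 1085 \cdot 3 - - \frac{25}{-11 - 80} = 3255 - - \frac{25}{-11 - 80} = 3255 - - \frac{25}{-91} = 3255 - \left(-25\right) \left(- \frac{1}{91}\right) = 3255 - \frac{25}{91} = \frac{296180}{91}$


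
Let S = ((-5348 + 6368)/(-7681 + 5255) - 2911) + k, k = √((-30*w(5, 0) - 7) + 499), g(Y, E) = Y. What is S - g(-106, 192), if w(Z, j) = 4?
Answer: -3402975/1213 + 2*√93 ≈ -2786.1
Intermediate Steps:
k = 2*√93 (k = √((-30*4 - 7) + 499) = √((-120 - 7) + 499) = √(-127 + 499) = √372 = 2*√93 ≈ 19.287)
S = -3531553/1213 + 2*√93 (S = ((-5348 + 6368)/(-7681 + 5255) - 2911) + 2*√93 = (1020/(-2426) - 2911) + 2*√93 = (1020*(-1/2426) - 2911) + 2*√93 = (-510/1213 - 2911) + 2*√93 = -3531553/1213 + 2*√93 ≈ -2892.1)
S - g(-106, 192) = (-3531553/1213 + 2*√93) - 1*(-106) = (-3531553/1213 + 2*√93) + 106 = -3402975/1213 + 2*√93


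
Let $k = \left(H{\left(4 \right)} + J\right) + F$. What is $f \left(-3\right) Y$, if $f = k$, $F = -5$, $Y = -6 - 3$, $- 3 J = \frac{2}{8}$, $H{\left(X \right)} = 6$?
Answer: $\frac{99}{4} \approx 24.75$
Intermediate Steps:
$J = - \frac{1}{12}$ ($J = - \frac{2 \cdot \frac{1}{8}}{3} = \left(- \frac{1}{3}\right) \frac{1}{4} = - \frac{1}{12} \approx -0.083333$)
$Y = -9$ ($Y = -6 - 3 = -9$)
$k = \frac{11}{12}$ ($k = \left(6 - \frac{1}{12}\right) - 5 = \frac{71}{12} - 5 = \frac{11}{12} \approx 0.91667$)
$f = \frac{11}{12} \approx 0.91667$
$f \left(-3\right) Y = \frac{11}{12} \left(-3\right) \left(-9\right) = \left(- \frac{11}{4}\right) \left(-9\right) = \frac{99}{4}$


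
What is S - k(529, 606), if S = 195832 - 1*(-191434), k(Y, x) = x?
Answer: 386660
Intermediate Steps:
S = 387266 (S = 195832 + 191434 = 387266)
S - k(529, 606) = 387266 - 1*606 = 387266 - 606 = 386660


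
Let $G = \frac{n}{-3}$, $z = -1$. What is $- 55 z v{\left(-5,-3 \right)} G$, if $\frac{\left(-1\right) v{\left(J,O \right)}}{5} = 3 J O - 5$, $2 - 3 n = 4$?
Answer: $- \frac{22000}{9} \approx -2444.4$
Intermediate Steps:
$n = - \frac{2}{3}$ ($n = \frac{2}{3} - \frac{4}{3} = - \frac{2}{3} \approx -0.66667$)
$v{\left(J,O \right)} = 25 - 15 J O$ ($v{\left(J,O \right)} = - 5 \left(3 J O - 5\right) = - 5 \left(-5 + 3 J O\right) = 25 - 15 J O$)
$G = \frac{2}{9}$ ($G = - \frac{2}{3 \left(-3\right)} = \left(- \frac{2}{3}\right) \left(- \frac{1}{3}\right) = \frac{2}{9} \approx 0.22222$)
$- 55 z v{\left(-5,-3 \right)} G = - 55 - (25 - \left(-75\right) \left(-3\right)) \frac{2}{9} = - 55 - (25 - 225) \frac{2}{9} = - 55 \left(-1\right) \left(-200\right) \frac{2}{9} = - 55 \cdot 200 \cdot \frac{2}{9} = \left(-55\right) \frac{400}{9} = - \frac{22000}{9}$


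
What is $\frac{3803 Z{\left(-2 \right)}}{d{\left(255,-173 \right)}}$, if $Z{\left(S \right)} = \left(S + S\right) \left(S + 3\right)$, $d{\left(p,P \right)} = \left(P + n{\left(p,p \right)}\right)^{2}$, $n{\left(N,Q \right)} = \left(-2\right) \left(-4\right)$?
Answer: $- \frac{15212}{27225} \approx -0.55875$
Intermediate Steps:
$n{\left(N,Q \right)} = 8$
$d{\left(p,P \right)} = \left(8 + P\right)^{2}$ ($d{\left(p,P \right)} = \left(P + 8\right)^{2} = \left(8 + P\right)^{2}$)
$Z{\left(S \right)} = 2 S \left(3 + S\right)$
$\frac{3803 Z{\left(-2 \right)}}{d{\left(255,-173 \right)}} = \frac{3803 \cdot 2 \left(-2\right) \left(3 - 2\right)}{\left(8 - 173\right)^{2}} = \frac{3803 \cdot 2 \left(-2\right) 1}{\left(-165\right)^{2}} = \frac{3803 \left(-4\right)}{27225} = \left(-15212\right) \frac{1}{27225} = - \frac{15212}{27225}$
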